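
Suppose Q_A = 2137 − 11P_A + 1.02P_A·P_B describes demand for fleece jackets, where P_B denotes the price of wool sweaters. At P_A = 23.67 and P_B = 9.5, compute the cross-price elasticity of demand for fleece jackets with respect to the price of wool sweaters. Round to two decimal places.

At P_A = 23.67 and P_B = 9.5: Q_A = 2105.992.
∂Q_A/∂P_B = 1.02P_A = 1.02(23.67) = 24.1434.
ε = (∂Q_A/∂P_B)(P_B/Q_A) = 24.1434 × (9.5/2105.992) ≈ 0.11.

0.11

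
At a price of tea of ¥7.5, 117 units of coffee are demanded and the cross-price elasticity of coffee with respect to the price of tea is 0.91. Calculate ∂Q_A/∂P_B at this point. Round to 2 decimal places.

ε = (∂Q_A/∂P_B)·(P_B/Q_A) ⇒ ∂Q_A/∂P_B = ε·Q_A/P_B = 0.91 × 117/7.5 ≈ 14.20.

14.20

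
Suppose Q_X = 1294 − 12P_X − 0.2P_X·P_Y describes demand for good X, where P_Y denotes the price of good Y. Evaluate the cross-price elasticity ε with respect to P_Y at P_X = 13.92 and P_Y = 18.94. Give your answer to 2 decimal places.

-0.05

At P_X = 13.92 and P_Y = 18.94: Q_X = 1074.231.
∂Q_X/∂P_Y = -0.2P_X = -0.2(13.92) = -2.7840.
ε = (∂Q_X/∂P_Y)(P_Y/Q_X) = -2.7840 × (18.94/1074.231) ≈ -0.05.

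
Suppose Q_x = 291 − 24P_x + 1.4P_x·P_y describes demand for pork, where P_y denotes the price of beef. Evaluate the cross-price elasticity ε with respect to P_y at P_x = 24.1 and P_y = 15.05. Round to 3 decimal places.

2.304

At P_x = 24.1 and P_y = 15.05: Q_x = 220.387.
∂Q_x/∂P_y = 1.4P_x = 1.4(24.1) = 33.7400.
ε = (∂Q_x/∂P_y)(P_y/Q_x) = 33.7400 × (15.05/220.387) ≈ 2.304.
ε > 0: substitutes.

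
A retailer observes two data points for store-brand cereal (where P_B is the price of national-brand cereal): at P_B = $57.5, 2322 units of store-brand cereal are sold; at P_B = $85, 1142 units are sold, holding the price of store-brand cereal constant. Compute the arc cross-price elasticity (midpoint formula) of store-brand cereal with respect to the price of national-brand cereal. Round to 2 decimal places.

-1.77

ΔQ_A = 1142 − 2322 = -1180; ΔP_B = 85 − 57.5 = 27.5.
Midpoints: Q̄_A = 1732.0, P̄_B = 71.25.
ε = (ΔQ_A/Q̄_A)/(ΔP_B/P̄_B) = (-1180/1732.0)/(27.5/71.25) ≈ -1.77.
ε < 0: store-brand cereal and national-brand cereal are complements.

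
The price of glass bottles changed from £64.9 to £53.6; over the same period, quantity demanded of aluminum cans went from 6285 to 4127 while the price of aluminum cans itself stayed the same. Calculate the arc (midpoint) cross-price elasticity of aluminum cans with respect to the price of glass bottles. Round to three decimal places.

2.173

ΔQ_A = 4127 − 6285 = -2158; ΔP_B = 53.6 − 64.9 = -11.3.
Midpoints: Q̄_A = 5206.0, P̄_B = 59.25.
ε = (ΔQ_A/Q̄_A)/(ΔP_B/P̄_B) = (-2158/5206.0)/(-11.3/59.25) ≈ 2.173.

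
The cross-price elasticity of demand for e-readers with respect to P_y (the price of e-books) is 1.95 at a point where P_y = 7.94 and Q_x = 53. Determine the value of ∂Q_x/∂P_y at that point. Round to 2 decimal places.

13.02

ε = (∂Q_x/∂P_y)·(P_y/Q_x) ⇒ ∂Q_x/∂P_y = ε·Q_x/P_y = 1.95 × 53/7.94 ≈ 13.02.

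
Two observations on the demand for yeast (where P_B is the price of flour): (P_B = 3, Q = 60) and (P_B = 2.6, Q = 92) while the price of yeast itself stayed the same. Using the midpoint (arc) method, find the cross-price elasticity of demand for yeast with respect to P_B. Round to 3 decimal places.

-2.947

ΔQ_A = 92 − 60 = 32; ΔP_B = 2.6 − 3 = -0.4.
Midpoints: Q̄_A = 76.0, P̄_B = 2.80.
ε = (ΔQ_A/Q̄_A)/(ΔP_B/P̄_B) = (32/76.0)/(-0.4/2.80) ≈ -2.947.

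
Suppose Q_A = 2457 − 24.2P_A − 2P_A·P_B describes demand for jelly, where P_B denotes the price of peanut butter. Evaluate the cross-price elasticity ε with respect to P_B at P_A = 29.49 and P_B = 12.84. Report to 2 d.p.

At P_A = 29.49 and P_B = 12.84: Q_A = 986.039.
∂Q_A/∂P_B = -2P_A = -2(29.49) = -58.9800.
ε = (∂Q_A/∂P_B)(P_B/Q_A) = -58.9800 × (12.84/986.039) ≈ -0.77.

-0.77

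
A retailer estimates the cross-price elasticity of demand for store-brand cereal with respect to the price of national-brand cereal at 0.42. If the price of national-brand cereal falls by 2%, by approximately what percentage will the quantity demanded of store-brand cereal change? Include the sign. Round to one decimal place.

%ΔQ ≈ ε × %ΔP of national-brand cereal = 0.42 × (-2%) = -0.8%.
Demand for store-brand cereal falls by about 0.8%.

-0.8%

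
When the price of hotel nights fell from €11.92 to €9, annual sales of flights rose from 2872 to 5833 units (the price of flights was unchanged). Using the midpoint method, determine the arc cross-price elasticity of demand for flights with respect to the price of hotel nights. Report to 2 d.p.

ΔQ_A = 5833 − 2872 = 2961; ΔP_B = 9 − 11.92 = -2.92.
Midpoints: Q̄_A = 4352.5, P̄_B = 10.46.
ε = (ΔQ_A/Q̄_A)/(ΔP_B/P̄_B) = (2961/4352.5)/(-2.92/10.46) ≈ -2.44.

-2.44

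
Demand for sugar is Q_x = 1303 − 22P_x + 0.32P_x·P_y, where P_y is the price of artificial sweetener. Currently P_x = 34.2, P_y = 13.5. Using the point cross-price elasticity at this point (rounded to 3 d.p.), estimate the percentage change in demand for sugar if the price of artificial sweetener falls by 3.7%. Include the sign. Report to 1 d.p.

At P_x = 34.2, P_y = 13.5: Q_x = 698.344.
∂Q_x/∂P_y = 0.32P_x = 10.9440.
ε = (∂Q_x/∂P_y)(P_y/Q_x) = 10.9440 × 13.5/698.344 ≈ 0.212.
%ΔQ_x ≈ ε × %ΔP_y = 0.212 × (-3.7%) = -0.8%.

-0.8%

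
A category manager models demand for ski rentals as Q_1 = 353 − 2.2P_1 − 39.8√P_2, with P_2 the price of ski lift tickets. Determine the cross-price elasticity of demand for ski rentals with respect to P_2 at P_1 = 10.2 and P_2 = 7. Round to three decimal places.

-0.234

At P_1 = 10.2 and P_2 = 7: Q_1 = 225.259.
∂Q_1/∂P_2 = -39.8/(2√P_2) = -39.8/(2√7) = -7.5215.
ε = (∂Q_1/∂P_2)(P_2/Q_1) = -7.5215 × (7/225.259) ≈ -0.234.
ε < 0: complements.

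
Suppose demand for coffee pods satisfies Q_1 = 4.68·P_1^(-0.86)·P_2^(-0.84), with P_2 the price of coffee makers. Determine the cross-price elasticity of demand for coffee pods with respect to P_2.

In a log-linear (constant-elasticity) demand function, the coefficient on the exponent of P_2 is the cross-price elasticity.
ε = -0.84. Negative, so coffee pods and coffee makers are complements.

-0.84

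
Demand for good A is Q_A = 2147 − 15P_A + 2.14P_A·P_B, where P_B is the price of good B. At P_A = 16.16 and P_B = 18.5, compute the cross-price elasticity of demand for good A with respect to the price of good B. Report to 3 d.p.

0.251

At P_A = 16.16 and P_B = 18.5: Q_A = 2544.374.
∂Q_A/∂P_B = 2.14P_A = 2.14(16.16) = 34.5824.
ε = (∂Q_A/∂P_B)(P_B/Q_A) = 34.5824 × (18.5/2544.374) ≈ 0.251.
ε > 0: substitutes.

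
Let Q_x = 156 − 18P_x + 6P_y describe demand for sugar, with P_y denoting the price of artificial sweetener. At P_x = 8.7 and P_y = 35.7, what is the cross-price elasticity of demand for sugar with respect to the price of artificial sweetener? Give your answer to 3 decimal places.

1.003

At P_x = 8.7 and P_y = 35.7: Q_x = 213.6.
∂Q_x/∂P_y = 6.
ε = (∂Q_x/∂P_y)(P_y/Q_x) = 6 × (35.7/213.6) ≈ 1.003.
Since ε > 0, sugar and artificial sweetener are substitutes.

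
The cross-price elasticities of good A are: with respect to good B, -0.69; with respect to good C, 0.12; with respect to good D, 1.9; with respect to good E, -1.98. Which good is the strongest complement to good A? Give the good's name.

Complements have ε < 0. The most negative value is -1.98 (good E).

good E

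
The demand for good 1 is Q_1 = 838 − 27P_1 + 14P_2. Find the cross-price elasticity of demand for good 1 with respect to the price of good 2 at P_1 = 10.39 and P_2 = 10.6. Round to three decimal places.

At P_1 = 10.39 and P_2 = 10.6: Q_1 = 705.87.
∂Q_1/∂P_2 = 14.
ε = (∂Q_1/∂P_2)(P_2/Q_1) = 14 × (10.6/705.87) ≈ 0.210.

0.210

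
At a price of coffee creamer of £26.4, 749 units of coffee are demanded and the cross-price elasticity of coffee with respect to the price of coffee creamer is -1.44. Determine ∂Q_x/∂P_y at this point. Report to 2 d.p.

-40.85

ε = (∂Q_x/∂P_y)·(P_y/Q_x) ⇒ ∂Q_x/∂P_y = ε·Q_x/P_y = -1.44 × 749/26.4 ≈ -40.85.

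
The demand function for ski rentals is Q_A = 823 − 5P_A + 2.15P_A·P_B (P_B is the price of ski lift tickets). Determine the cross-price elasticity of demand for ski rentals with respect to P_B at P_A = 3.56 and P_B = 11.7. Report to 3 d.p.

0.100

At P_A = 3.56 and P_B = 11.7: Q_A = 894.752.
∂Q_A/∂P_B = 2.15P_A = 2.15(3.56) = 7.6540.
ε = (∂Q_A/∂P_B)(P_B/Q_A) = 7.6540 × (11.7/894.752) ≈ 0.100.
ε > 0: substitutes.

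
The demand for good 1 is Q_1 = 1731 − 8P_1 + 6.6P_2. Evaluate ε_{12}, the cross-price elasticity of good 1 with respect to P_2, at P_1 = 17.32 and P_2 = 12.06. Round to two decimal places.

0.05

At P_1 = 17.32 and P_2 = 12.06: Q_1 = 1672.036.
∂Q_1/∂P_2 = 6.6.
ε = (∂Q_1/∂P_2)(P_2/Q_1) = 6.6 × (12.06/1672.036) ≈ 0.05.
Since ε > 0, good 1 and good 2 are substitutes.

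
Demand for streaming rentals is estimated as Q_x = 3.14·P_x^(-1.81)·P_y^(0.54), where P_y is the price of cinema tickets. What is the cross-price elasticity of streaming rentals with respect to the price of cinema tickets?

0.54

In a log-linear (constant-elasticity) demand function, the coefficient on the exponent of P_y is the cross-price elasticity.
ε = 0.54. Positive, so streaming rentals and cinema tickets are substitutes.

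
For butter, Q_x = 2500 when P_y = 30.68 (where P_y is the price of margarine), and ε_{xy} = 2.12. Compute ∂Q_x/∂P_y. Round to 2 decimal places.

172.75

ε = (∂Q_x/∂P_y)·(P_y/Q_x) ⇒ ∂Q_x/∂P_y = ε·Q_x/P_y = 2.12 × 2500/30.68 ≈ 172.75.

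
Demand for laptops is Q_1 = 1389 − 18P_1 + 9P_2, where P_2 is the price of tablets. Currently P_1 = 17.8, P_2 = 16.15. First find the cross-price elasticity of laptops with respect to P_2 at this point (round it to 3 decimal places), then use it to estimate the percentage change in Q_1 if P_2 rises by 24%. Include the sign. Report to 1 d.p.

At P_1 = 17.8, P_2 = 16.15: Q_1 = 1213.95.
∂Q_1/∂P_2 = 9.
ε = (∂Q_1/∂P_2)(P_2/Q_1) = 9.0000 × 16.15/1213.95 ≈ 0.120.
%ΔQ_1 ≈ ε × %ΔP_2 = 0.120 × (24%) = 2.9%.

2.9%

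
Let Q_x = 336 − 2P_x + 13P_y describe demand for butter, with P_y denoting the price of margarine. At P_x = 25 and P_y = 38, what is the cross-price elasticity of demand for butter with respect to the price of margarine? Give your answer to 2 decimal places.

At P_x = 25 and P_y = 38: Q_x = 780.
∂Q_x/∂P_y = 13.
ε = (∂Q_x/∂P_y)(P_y/Q_x) = 13 × (38/780) ≈ 0.63.

0.63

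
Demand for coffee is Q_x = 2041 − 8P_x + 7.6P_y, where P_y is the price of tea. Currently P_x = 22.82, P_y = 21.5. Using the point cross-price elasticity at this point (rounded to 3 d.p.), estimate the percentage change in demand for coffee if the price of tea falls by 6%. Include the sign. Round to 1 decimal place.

At P_x = 22.82, P_y = 21.5: Q_x = 2021.84.
∂Q_x/∂P_y = 7.6.
ε = (∂Q_x/∂P_y)(P_y/Q_x) = 7.6000 × 21.5/2021.84 ≈ 0.081.
%ΔQ_x ≈ ε × %ΔP_y = 0.081 × (-6%) = -0.5%.

-0.5%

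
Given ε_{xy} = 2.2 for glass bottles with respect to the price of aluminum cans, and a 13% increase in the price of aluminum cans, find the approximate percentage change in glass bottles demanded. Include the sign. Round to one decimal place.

%ΔQ ≈ ε × %ΔP of aluminum cans = 2.2 × (13%) = 28.6%.

28.6%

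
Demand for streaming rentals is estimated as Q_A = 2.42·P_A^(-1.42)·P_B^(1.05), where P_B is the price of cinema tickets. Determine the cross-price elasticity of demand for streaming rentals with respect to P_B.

1.05

In a log-linear (constant-elasticity) demand function, the coefficient on the exponent of P_B is the cross-price elasticity.
ε = 1.05. Positive, so streaming rentals and cinema tickets are substitutes.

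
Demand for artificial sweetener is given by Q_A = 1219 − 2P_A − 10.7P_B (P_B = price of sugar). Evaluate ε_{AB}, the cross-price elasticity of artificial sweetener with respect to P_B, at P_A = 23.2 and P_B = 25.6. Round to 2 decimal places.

At P_A = 23.2 and P_B = 25.6: Q_A = 898.68.
∂Q_A/∂P_B = -10.7.
ε = (∂Q_A/∂P_B)(P_B/Q_A) = -10.7 × (25.6/898.68) ≈ -0.30.
Since ε < 0, artificial sweetener and sugar are complements.

-0.30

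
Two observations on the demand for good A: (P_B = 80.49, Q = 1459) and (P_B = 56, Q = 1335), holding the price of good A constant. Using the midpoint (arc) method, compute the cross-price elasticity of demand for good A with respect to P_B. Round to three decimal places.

0.247

ΔQ_A = 1335 − 1459 = -124; ΔP_B = 56 − 80.49 = -24.49.
Midpoints: Q̄_A = 1397.0, P̄_B = 68.25.
ε = (ΔQ_A/Q̄_A)/(ΔP_B/P̄_B) = (-124/1397.0)/(-24.49/68.25) ≈ 0.247.
ε > 0: good A and good B are substitutes.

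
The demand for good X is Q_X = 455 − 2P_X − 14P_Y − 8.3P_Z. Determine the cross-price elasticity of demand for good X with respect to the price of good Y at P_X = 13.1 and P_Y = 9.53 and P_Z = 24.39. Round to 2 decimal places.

-1.44

At P_X = 13.1 and P_Y = 9.53 and P_Z = 24.39: Q_X = 92.943.
∂Q_X/∂P_Y = -14.
ε = (∂Q_X/∂P_Y)(P_Y/Q_X) = -14 × (9.53/92.943) ≈ -1.44.
Since ε < 0, good X and good Y are complements.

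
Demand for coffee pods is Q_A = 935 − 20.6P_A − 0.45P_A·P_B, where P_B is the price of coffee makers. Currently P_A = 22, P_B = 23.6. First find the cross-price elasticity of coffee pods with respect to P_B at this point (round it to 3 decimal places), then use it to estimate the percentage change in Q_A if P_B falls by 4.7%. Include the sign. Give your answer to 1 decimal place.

At P_A = 22, P_B = 23.6: Q_A = 248.16.
∂Q_A/∂P_B = -0.45P_A = -9.9000.
ε = (∂Q_A/∂P_B)(P_B/Q_A) = -9.9000 × 23.6/248.16 ≈ -0.941.
%ΔQ_A ≈ ε × %ΔP_B = -0.941 × (-4.7%) = 4.4%.

4.4%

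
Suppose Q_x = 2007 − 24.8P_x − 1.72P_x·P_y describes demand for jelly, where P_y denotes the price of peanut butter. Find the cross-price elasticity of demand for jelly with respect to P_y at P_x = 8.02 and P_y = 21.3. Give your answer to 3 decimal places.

-0.194

At P_x = 8.02 and P_y = 21.3: Q_x = 1514.283.
∂Q_x/∂P_y = -1.72P_x = -1.72(8.02) = -13.7944.
ε = (∂Q_x/∂P_y)(P_y/Q_x) = -13.7944 × (21.3/1514.283) ≈ -0.194.
ε < 0: complements.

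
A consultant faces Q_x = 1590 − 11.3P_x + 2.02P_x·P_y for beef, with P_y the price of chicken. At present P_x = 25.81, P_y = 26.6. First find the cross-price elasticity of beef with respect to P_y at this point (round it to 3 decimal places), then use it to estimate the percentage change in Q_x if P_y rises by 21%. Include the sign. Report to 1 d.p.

10.8%

At P_x = 25.81, P_y = 26.6: Q_x = 2685.170.
∂Q_x/∂P_y = 2.02P_x = 52.1362.
ε = (∂Q_x/∂P_y)(P_y/Q_x) = 52.1362 × 26.6/2685.170 ≈ 0.516.
%ΔQ_x ≈ ε × %ΔP_y = 0.516 × (21%) = 10.8%.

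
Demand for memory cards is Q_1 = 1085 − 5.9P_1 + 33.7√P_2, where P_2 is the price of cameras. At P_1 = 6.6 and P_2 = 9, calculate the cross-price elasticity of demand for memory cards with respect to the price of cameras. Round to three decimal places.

At P_1 = 6.6 and P_2 = 9: Q_1 = 1147.16.
∂Q_1/∂P_2 = 33.7/(2√P_2) = 33.7/(2√9) = 5.6167.
ε = (∂Q_1/∂P_2)(P_2/Q_1) = 5.6167 × (9/1147.16) ≈ 0.044.
ε > 0: substitutes.

0.044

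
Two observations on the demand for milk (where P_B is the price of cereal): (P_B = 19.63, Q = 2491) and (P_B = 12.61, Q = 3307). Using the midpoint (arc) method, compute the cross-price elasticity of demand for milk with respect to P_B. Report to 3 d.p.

-0.646

ΔQ_A = 3307 − 2491 = 816; ΔP_B = 12.61 − 19.63 = -7.02.
Midpoints: Q̄_A = 2899.0, P̄_B = 16.12.
ε = (ΔQ_A/Q̄_A)/(ΔP_B/P̄_B) = (816/2899.0)/(-7.02/16.12) ≈ -0.646.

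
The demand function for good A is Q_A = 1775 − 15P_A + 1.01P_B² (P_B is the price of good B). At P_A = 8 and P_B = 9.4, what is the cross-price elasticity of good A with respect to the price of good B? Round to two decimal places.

0.10

At P_A = 8 and P_B = 9.4: Q_A = 1744.244.
∂Q_A/∂P_B = 2.02P_B = 2.02(9.4) = 18.9880.
ε = (∂Q_A/∂P_B)(P_B/Q_A) = 18.9880 × (9.4/1744.244) ≈ 0.10.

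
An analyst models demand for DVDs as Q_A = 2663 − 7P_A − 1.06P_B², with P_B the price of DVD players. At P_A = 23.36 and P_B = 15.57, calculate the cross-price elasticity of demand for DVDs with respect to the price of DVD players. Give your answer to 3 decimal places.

-0.229

At P_A = 23.36 and P_B = 15.57: Q_A = 2242.510.
∂Q_A/∂P_B = -2.12P_B = -2.12(15.57) = -33.0084.
ε = (∂Q_A/∂P_B)(P_B/Q_A) = -33.0084 × (15.57/2242.510) ≈ -0.229.
ε < 0: complements.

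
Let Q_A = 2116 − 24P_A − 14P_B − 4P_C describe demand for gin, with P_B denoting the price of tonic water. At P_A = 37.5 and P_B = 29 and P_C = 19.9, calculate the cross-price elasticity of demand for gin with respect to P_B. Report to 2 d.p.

At P_A = 37.5 and P_B = 29 and P_C = 19.9: Q_A = 730.4.
∂Q_A/∂P_B = -14.
ε = (∂Q_A/∂P_B)(P_B/Q_A) = -14 × (29/730.4) ≈ -0.56.

-0.56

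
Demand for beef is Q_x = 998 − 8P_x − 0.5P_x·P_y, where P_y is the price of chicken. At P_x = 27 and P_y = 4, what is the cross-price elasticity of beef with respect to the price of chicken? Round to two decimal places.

-0.07

At P_x = 27 and P_y = 4: Q_x = 728.
∂Q_x/∂P_y = -0.5P_x = -0.5(27) = -13.5000.
ε = (∂Q_x/∂P_y)(P_y/Q_x) = -13.5000 × (4/728) ≈ -0.07.
ε < 0: complements.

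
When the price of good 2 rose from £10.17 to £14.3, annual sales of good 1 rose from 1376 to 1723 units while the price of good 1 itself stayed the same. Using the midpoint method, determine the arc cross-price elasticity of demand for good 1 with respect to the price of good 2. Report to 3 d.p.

ΔQ_1 = 1723 − 1376 = 347; ΔP_2 = 14.3 − 10.17 = 4.13.
Midpoints: Q̄_1 = 1549.5, P̄_2 = 12.23.
ε = (ΔQ_1/Q̄_1)/(ΔP_2/P̄_2) = (347/1549.5)/(4.13/12.23) ≈ 0.663.
ε > 0: good 1 and good 2 are substitutes.

0.663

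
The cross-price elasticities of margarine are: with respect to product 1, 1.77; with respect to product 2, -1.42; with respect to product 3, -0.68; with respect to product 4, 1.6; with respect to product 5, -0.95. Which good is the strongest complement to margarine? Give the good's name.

product 2

Complements have ε < 0. The most negative value is -1.42 (product 2).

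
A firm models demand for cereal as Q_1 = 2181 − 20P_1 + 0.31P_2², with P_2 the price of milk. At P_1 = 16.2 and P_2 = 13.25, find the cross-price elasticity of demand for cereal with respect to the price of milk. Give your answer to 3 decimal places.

At P_1 = 16.2 and P_2 = 13.25: Q_1 = 1911.424.
∂Q_1/∂P_2 = 0.62P_2 = 0.62(13.25) = 8.2150.
ε = (∂Q_1/∂P_2)(P_2/Q_1) = 8.2150 × (13.25/1911.424) ≈ 0.057.
ε > 0: substitutes.

0.057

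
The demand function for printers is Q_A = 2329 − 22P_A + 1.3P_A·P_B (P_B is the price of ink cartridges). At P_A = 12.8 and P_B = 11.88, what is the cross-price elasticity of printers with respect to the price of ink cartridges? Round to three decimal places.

At P_A = 12.8 and P_B = 11.88: Q_A = 2245.083.
∂Q_A/∂P_B = 1.3P_A = 1.3(12.8) = 16.6400.
ε = (∂Q_A/∂P_B)(P_B/Q_A) = 16.6400 × (11.88/2245.083) ≈ 0.088.
ε > 0: substitutes.

0.088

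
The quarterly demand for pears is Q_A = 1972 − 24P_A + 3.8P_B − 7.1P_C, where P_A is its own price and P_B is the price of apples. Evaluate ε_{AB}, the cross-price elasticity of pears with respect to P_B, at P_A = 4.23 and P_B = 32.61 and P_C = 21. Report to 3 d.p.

0.067

At P_A = 4.23 and P_B = 32.61 and P_C = 21: Q_A = 1845.298.
∂Q_A/∂P_B = 3.8.
ε = (∂Q_A/∂P_B)(P_B/Q_A) = 3.8 × (32.61/1845.298) ≈ 0.067.
Since ε > 0, pears and apples are substitutes.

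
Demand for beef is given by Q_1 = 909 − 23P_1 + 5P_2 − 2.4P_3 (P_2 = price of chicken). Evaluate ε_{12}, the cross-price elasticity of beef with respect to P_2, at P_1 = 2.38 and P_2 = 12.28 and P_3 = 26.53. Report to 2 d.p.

0.07

At P_1 = 2.38 and P_2 = 12.28 and P_3 = 26.53: Q_1 = 851.988.
∂Q_1/∂P_2 = 5.
ε = (∂Q_1/∂P_2)(P_2/Q_1) = 5 × (12.28/851.988) ≈ 0.07.
Since ε > 0, beef and chicken are substitutes.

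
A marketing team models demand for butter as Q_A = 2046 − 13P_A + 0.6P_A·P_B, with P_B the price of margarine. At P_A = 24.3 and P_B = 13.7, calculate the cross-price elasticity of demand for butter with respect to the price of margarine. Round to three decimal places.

0.104

At P_A = 24.3 and P_B = 13.7: Q_A = 1929.846.
∂Q_A/∂P_B = 0.6P_A = 0.6(24.3) = 14.5800.
ε = (∂Q_A/∂P_B)(P_B/Q_A) = 14.5800 × (13.7/1929.846) ≈ 0.104.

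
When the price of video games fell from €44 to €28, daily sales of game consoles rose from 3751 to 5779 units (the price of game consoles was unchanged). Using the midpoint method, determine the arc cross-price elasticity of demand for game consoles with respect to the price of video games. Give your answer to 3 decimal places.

ΔQ_A = 5779 − 3751 = 2028; ΔP_B = 28 − 44 = -16.
Midpoints: Q̄_A = 4765.0, P̄_B = 36.00.
ε = (ΔQ_A/Q̄_A)/(ΔP_B/P̄_B) = (2028/4765.0)/(-16/36.00) ≈ -0.958.

-0.958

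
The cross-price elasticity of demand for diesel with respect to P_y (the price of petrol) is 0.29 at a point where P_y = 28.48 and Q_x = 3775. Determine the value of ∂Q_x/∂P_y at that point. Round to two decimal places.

38.44

ε = (∂Q_x/∂P_y)·(P_y/Q_x) ⇒ ∂Q_x/∂P_y = ε·Q_x/P_y = 0.29 × 3775/28.48 ≈ 38.44.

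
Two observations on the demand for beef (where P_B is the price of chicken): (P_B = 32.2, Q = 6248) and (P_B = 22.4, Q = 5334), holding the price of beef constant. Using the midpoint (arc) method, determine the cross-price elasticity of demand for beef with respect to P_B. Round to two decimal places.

ΔQ_A = 5334 − 6248 = -914; ΔP_B = 22.4 − 32.2 = -9.8.
Midpoints: Q̄_A = 5791.0, P̄_B = 27.30.
ε = (ΔQ_A/Q̄_A)/(ΔP_B/P̄_B) = (-914/5791.0)/(-9.8/27.30) ≈ 0.44.

0.44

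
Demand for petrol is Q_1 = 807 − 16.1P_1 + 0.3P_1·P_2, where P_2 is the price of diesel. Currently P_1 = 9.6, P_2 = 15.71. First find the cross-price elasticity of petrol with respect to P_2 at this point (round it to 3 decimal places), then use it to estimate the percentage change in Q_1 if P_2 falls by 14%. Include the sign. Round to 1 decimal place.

-0.9%

At P_1 = 9.6, P_2 = 15.71: Q_1 = 697.685.
∂Q_1/∂P_2 = 0.3P_1 = 2.8800.
ε = (∂Q_1/∂P_2)(P_2/Q_1) = 2.8800 × 15.71/697.685 ≈ 0.065.
%ΔQ_1 ≈ ε × %ΔP_2 = 0.065 × (-14%) = -0.9%.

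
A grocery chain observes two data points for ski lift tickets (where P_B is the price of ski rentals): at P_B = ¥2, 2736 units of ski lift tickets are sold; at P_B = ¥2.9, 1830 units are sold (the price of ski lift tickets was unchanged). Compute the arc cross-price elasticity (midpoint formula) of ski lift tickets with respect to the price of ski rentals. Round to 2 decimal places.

-1.08

ΔQ_A = 1830 − 2736 = -906; ΔP_B = 2.9 − 2 = 0.9.
Midpoints: Q̄_A = 2283.0, P̄_B = 2.45.
ε = (ΔQ_A/Q̄_A)/(ΔP_B/P̄_B) = (-906/2283.0)/(0.9/2.45) ≈ -1.08.
ε < 0: ski lift tickets and ski rentals are complements.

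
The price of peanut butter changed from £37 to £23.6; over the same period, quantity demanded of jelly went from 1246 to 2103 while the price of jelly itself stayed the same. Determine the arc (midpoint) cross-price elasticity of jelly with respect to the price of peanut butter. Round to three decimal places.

-1.157

ΔQ_A = 2103 − 1246 = 857; ΔP_B = 23.6 − 37 = -13.4.
Midpoints: Q̄_A = 1674.5, P̄_B = 30.30.
ε = (ΔQ_A/Q̄_A)/(ΔP_B/P̄_B) = (857/1674.5)/(-13.4/30.30) ≈ -1.157.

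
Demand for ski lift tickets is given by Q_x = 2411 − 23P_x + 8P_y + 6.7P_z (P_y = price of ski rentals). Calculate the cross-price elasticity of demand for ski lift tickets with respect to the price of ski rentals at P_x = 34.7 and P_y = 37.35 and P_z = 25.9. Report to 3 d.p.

At P_x = 34.7 and P_y = 37.35 and P_z = 25.9: Q_x = 2085.23.
∂Q_x/∂P_y = 8.
ε = (∂Q_x/∂P_y)(P_y/Q_x) = 8 × (37.35/2085.23) ≈ 0.143.
Since ε > 0, ski lift tickets and ski rentals are substitutes.

0.143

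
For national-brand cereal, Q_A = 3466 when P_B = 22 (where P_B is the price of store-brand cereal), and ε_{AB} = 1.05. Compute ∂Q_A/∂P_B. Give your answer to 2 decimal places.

ε = (∂Q_A/∂P_B)·(P_B/Q_A) ⇒ ∂Q_A/∂P_B = ε·Q_A/P_B = 1.05 × 3466/22 ≈ 165.42.

165.42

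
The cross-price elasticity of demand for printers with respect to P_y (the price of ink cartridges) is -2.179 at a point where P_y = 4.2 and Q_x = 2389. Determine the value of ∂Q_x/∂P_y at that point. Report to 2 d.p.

ε = (∂Q_x/∂P_y)·(P_y/Q_x) ⇒ ∂Q_x/∂P_y = ε·Q_x/P_y = -2.179 × 2389/4.2 ≈ -1239.44.

-1239.44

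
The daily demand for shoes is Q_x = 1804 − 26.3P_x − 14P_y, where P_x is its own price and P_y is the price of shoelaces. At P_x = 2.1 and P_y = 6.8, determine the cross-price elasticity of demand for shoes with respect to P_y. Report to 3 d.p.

At P_x = 2.1 and P_y = 6.8: Q_x = 1653.57.
∂Q_x/∂P_y = -14.
ε = (∂Q_x/∂P_y)(P_y/Q_x) = -14 × (6.8/1653.57) ≈ -0.058.
Since ε < 0, shoes and shoelaces are complements.

-0.058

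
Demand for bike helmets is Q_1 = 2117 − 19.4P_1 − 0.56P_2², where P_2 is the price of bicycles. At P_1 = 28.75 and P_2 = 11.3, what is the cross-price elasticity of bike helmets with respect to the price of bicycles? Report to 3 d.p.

At P_1 = 28.75 and P_2 = 11.3: Q_1 = 1487.744.
∂Q_1/∂P_2 = -1.12P_2 = -1.12(11.3) = -12.6560.
ε = (∂Q_1/∂P_2)(P_2/Q_1) = -12.6560 × (11.3/1487.744) ≈ -0.096.

-0.096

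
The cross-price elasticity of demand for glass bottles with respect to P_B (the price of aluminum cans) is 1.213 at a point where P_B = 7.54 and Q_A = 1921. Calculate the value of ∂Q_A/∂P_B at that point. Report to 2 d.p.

309.04

ε = (∂Q_A/∂P_B)·(P_B/Q_A) ⇒ ∂Q_A/∂P_B = ε·Q_A/P_B = 1.213 × 1921/7.54 ≈ 309.04.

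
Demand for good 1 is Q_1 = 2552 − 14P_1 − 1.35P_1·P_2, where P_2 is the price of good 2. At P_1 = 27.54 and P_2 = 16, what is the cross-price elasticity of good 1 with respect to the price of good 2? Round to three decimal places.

-0.379

At P_1 = 27.54 and P_2 = 16: Q_1 = 1571.576.
∂Q_1/∂P_2 = -1.35P_1 = -1.35(27.54) = -37.1790.
ε = (∂Q_1/∂P_2)(P_2/Q_1) = -37.1790 × (16/1571.576) ≈ -0.379.
ε < 0: complements.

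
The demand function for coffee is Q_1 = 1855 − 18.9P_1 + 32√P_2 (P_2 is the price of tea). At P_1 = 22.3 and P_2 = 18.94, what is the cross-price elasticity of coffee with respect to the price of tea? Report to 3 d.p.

At P_1 = 22.3 and P_2 = 18.94: Q_1 = 1572.794.
∂Q_1/∂P_2 = 32/(2√P_2) = 32/(2√18.94) = 3.6765.
ε = (∂Q_1/∂P_2)(P_2/Q_1) = 3.6765 × (18.94/1572.794) ≈ 0.044.

0.044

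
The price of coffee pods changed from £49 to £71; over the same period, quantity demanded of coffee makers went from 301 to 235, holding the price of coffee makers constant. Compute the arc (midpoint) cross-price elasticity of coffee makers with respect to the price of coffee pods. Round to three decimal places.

ΔQ_A = 235 − 301 = -66; ΔP_B = 71 − 49 = 22.
Midpoints: Q̄_A = 268.0, P̄_B = 60.00.
ε = (ΔQ_A/Q̄_A)/(ΔP_B/P̄_B) = (-66/268.0)/(22/60.00) ≈ -0.672.

-0.672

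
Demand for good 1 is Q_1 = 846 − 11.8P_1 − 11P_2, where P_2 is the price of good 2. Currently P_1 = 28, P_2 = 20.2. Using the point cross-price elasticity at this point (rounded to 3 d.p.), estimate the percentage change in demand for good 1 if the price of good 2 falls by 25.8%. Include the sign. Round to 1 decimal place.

At P_1 = 28, P_2 = 20.2: Q_1 = 293.4.
∂Q_1/∂P_2 = -11.
ε = (∂Q_1/∂P_2)(P_2/Q_1) = -11.0000 × 20.2/293.4 ≈ -0.757.
%ΔQ_1 ≈ ε × %ΔP_2 = -0.757 × (-25.8%) = 19.5%.

19.5%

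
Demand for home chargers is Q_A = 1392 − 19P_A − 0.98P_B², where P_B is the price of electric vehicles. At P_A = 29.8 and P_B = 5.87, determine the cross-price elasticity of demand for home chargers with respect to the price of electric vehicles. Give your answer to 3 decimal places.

At P_A = 29.8 and P_B = 5.87: Q_A = 792.032.
∂Q_A/∂P_B = -1.96P_B = -1.96(5.87) = -11.5052.
ε = (∂Q_A/∂P_B)(P_B/Q_A) = -11.5052 × (5.87/792.032) ≈ -0.085.
ε < 0: complements.

-0.085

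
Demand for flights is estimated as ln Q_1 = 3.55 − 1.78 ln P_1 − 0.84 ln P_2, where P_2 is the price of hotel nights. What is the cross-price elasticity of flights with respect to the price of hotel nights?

-0.84

In a log-linear (constant-elasticity) demand function, the coefficient on ln P_2 is the cross-price elasticity.
ε = -0.84. Negative, so flights and hotel nights are complements.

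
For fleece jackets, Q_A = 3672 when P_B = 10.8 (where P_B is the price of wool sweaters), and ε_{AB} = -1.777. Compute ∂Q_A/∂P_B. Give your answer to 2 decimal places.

-604.18

ε = (∂Q_A/∂P_B)·(P_B/Q_A) ⇒ ∂Q_A/∂P_B = ε·Q_A/P_B = -1.777 × 3672/10.8 ≈ -604.18.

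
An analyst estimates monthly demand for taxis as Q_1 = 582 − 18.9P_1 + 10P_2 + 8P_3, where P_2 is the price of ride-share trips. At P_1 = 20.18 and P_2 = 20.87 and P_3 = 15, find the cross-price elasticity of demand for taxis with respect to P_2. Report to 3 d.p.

At P_1 = 20.18 and P_2 = 20.87 and P_3 = 15: Q_1 = 529.298.
∂Q_1/∂P_2 = 10.
ε = (∂Q_1/∂P_2)(P_2/Q_1) = 10 × (20.87/529.298) ≈ 0.394.
Since ε > 0, taxis and ride-share trips are substitutes.

0.394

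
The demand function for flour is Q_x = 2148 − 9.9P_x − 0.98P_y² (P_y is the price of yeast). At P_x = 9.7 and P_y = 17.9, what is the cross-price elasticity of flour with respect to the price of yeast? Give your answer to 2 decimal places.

-0.36

At P_x = 9.7 and P_y = 17.9: Q_x = 1737.968.
∂Q_x/∂P_y = -1.96P_y = -1.96(17.9) = -35.0840.
ε = (∂Q_x/∂P_y)(P_y/Q_x) = -35.0840 × (17.9/1737.968) ≈ -0.36.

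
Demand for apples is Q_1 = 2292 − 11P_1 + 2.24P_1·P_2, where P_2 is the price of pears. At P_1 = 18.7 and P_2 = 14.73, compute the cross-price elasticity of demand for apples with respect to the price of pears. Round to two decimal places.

0.23

At P_1 = 18.7 and P_2 = 14.73: Q_1 = 2703.310.
∂Q_1/∂P_2 = 2.24P_1 = 2.24(18.7) = 41.8880.
ε = (∂Q_1/∂P_2)(P_2/Q_1) = 41.8880 × (14.73/2703.310) ≈ 0.23.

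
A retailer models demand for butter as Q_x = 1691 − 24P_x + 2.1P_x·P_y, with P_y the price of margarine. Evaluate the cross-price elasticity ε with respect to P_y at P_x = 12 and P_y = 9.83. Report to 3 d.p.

0.150

At P_x = 12 and P_y = 9.83: Q_x = 1650.716.
∂Q_x/∂P_y = 2.1P_x = 2.1(12) = 25.2000.
ε = (∂Q_x/∂P_y)(P_y/Q_x) = 25.2000 × (9.83/1650.716) ≈ 0.150.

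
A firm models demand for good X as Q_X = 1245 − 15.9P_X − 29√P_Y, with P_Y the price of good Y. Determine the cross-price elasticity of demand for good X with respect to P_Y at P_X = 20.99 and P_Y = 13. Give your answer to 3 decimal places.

-0.065

At P_X = 20.99 and P_Y = 13: Q_X = 806.698.
∂Q_X/∂P_Y = -29/(2√P_Y) = -29/(2√13) = -4.0216.
ε = (∂Q_X/∂P_Y)(P_Y/Q_X) = -4.0216 × (13/806.698) ≈ -0.065.
ε < 0: complements.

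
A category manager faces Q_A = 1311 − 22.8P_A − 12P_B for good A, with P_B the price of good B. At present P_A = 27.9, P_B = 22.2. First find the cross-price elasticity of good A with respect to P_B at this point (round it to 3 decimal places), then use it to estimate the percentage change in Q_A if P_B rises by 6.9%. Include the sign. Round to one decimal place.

At P_A = 27.9, P_B = 22.2: Q_A = 408.48.
∂Q_A/∂P_B = -12.
ε = (∂Q_A/∂P_B)(P_B/Q_A) = -12.0000 × 22.2/408.48 ≈ -0.652.
%ΔQ_A ≈ ε × %ΔP_B = -0.652 × (6.9%) = -4.5%.

-4.5%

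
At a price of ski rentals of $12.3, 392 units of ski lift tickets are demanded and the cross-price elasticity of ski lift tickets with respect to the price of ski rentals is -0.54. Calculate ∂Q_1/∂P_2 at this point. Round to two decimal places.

-17.21

ε = (∂Q_1/∂P_2)·(P_2/Q_1) ⇒ ∂Q_1/∂P_2 = ε·Q_1/P_2 = -0.54 × 392/12.3 ≈ -17.21.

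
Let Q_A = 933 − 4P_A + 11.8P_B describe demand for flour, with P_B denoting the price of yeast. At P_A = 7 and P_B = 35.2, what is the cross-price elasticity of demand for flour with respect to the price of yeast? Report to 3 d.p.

At P_A = 7 and P_B = 35.2: Q_A = 1320.36.
∂Q_A/∂P_B = 11.8.
ε = (∂Q_A/∂P_B)(P_B/Q_A) = 11.8 × (35.2/1320.36) ≈ 0.315.
Since ε > 0, flour and yeast are substitutes.

0.315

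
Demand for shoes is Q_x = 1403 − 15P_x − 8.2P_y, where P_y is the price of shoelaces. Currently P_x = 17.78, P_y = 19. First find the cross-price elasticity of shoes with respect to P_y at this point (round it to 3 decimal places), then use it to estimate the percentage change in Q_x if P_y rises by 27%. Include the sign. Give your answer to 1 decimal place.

-4.3%

At P_x = 17.78, P_y = 19: Q_x = 980.5.
∂Q_x/∂P_y = -8.2.
ε = (∂Q_x/∂P_y)(P_y/Q_x) = -8.2000 × 19/980.5 ≈ -0.159.
%ΔQ_x ≈ ε × %ΔP_y = -0.159 × (27%) = -4.3%.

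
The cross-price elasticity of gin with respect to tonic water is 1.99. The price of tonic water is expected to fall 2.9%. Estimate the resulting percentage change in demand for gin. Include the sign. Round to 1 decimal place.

-5.8%

%ΔQ ≈ ε × %ΔP of tonic water = 1.99 × (-2.9%) = -5.8%.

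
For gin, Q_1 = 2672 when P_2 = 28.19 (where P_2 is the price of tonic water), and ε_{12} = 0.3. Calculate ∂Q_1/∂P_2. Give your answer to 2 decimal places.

ε = (∂Q_1/∂P_2)·(P_2/Q_1) ⇒ ∂Q_1/∂P_2 = ε·Q_1/P_2 = 0.3 × 2672/28.19 ≈ 28.44.

28.44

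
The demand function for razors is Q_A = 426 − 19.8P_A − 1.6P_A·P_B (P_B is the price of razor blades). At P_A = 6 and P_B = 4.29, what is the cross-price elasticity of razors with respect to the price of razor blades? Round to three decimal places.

-0.155

At P_A = 6 and P_B = 4.29: Q_A = 266.016.
∂Q_A/∂P_B = -1.6P_A = -1.6(6) = -9.6000.
ε = (∂Q_A/∂P_B)(P_B/Q_A) = -9.6000 × (4.29/266.016) ≈ -0.155.
ε < 0: complements.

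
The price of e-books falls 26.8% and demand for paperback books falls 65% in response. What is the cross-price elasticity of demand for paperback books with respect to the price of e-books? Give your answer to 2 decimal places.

2.43

ε = (%ΔQ of paperback books) / (%ΔP of e-books) = (-65%) / (-26.8%) ≈ 2.43.
Positive cross-price elasticity: substitutes.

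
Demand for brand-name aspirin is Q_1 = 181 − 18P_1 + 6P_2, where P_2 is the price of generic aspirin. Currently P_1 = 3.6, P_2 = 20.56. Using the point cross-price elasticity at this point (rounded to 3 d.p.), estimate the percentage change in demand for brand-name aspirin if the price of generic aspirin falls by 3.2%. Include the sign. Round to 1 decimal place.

At P_1 = 3.6, P_2 = 20.56: Q_1 = 239.56.
∂Q_1/∂P_2 = 6.
ε = (∂Q_1/∂P_2)(P_2/Q_1) = 6.0000 × 20.56/239.56 ≈ 0.515.
%ΔQ_1 ≈ ε × %ΔP_2 = 0.515 × (-3.2%) = -1.6%.

-1.6%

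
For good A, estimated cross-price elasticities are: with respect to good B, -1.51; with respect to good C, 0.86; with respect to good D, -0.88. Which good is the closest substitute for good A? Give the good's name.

Substitutes have ε > 0. Among the positive values, 0.86 (good C) is largest.

good C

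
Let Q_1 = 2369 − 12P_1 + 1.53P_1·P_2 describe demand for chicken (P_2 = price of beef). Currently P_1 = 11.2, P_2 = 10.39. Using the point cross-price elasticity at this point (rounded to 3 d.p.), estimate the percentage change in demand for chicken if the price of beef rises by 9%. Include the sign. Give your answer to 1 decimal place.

At P_1 = 11.2, P_2 = 10.39: Q_1 = 2412.643.
∂Q_1/∂P_2 = 1.53P_1 = 17.1360.
ε = (∂Q_1/∂P_2)(P_2/Q_1) = 17.1360 × 10.39/2412.643 ≈ 0.074.
%ΔQ_1 ≈ ε × %ΔP_2 = 0.074 × (9%) = 0.7%.

0.7%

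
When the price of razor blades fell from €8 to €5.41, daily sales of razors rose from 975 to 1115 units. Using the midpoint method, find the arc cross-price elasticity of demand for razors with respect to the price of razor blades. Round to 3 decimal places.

ΔQ_A = 1115 − 975 = 140; ΔP_B = 5.41 − 8 = -2.59.
Midpoints: Q̄_A = 1045.0, P̄_B = 6.71.
ε = (ΔQ_A/Q̄_A)/(ΔP_B/P̄_B) = (140/1045.0)/(-2.59/6.71) ≈ -0.347.

-0.347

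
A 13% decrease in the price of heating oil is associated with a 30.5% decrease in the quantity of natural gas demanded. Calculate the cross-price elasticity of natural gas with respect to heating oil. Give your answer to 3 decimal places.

2.346

ε = (%ΔQ of natural gas) / (%ΔP of heating oil) = (-30.5%) / (-13%) ≈ 2.346.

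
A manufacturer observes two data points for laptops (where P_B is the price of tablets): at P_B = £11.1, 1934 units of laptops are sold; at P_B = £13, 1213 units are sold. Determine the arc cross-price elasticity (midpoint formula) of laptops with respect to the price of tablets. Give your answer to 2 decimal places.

-2.91

ΔQ_A = 1213 − 1934 = -721; ΔP_B = 13 − 11.1 = 1.9.
Midpoints: Q̄_A = 1573.5, P̄_B = 12.05.
ε = (ΔQ_A/Q̄_A)/(ΔP_B/P̄_B) = (-721/1573.5)/(1.9/12.05) ≈ -2.91.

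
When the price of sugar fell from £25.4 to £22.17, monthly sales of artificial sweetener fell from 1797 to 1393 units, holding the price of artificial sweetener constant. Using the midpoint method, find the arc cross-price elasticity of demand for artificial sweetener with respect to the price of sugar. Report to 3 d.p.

ΔQ_A = 1393 − 1797 = -404; ΔP_B = 22.17 − 25.4 = -3.23.
Midpoints: Q̄_A = 1595.0, P̄_B = 23.79.
ε = (ΔQ_A/Q̄_A)/(ΔP_B/P̄_B) = (-404/1595.0)/(-3.23/23.79) ≈ 1.865.

1.865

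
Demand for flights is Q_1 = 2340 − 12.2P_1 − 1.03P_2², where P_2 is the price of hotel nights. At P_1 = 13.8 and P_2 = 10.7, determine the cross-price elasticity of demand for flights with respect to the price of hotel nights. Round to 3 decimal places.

-0.115

At P_1 = 13.8 and P_2 = 10.7: Q_1 = 2053.715.
∂Q_1/∂P_2 = -2.06P_2 = -2.06(10.7) = -22.0420.
ε = (∂Q_1/∂P_2)(P_2/Q_1) = -22.0420 × (10.7/2053.715) ≈ -0.115.
ε < 0: complements.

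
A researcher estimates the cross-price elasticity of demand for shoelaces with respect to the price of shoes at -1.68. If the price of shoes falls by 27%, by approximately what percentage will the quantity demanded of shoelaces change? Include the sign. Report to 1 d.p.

%ΔQ ≈ ε × %ΔP of shoes = -1.68 × (-27%) = 45.4%.

45.4%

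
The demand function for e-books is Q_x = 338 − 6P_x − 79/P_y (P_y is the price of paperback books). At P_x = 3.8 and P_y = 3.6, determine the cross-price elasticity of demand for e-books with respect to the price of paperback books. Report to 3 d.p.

At P_x = 3.8 and P_y = 3.6: Q_x = 293.256.
∂Q_x/∂P_y = 79/P_y² = 6.0957.
ε = (∂Q_x/∂P_y)(P_y/Q_x) = 6.0957 × (3.6/293.256) ≈ 0.075.

0.075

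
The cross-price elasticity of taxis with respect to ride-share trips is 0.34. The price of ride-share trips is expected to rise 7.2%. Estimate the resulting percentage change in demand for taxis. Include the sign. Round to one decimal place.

2.4%

%ΔQ ≈ ε × %ΔP of ride-share trips = 0.34 × (7.2%) = 2.4%.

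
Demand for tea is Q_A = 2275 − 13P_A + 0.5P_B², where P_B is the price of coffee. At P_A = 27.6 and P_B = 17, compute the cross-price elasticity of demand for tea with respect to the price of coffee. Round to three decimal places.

0.140

At P_A = 27.6 and P_B = 17: Q_A = 2060.7.
∂Q_A/∂P_B = 1P_B = 1(17) = 17.0000.
ε = (∂Q_A/∂P_B)(P_B/Q_A) = 17.0000 × (17/2060.7) ≈ 0.140.
ε > 0: substitutes.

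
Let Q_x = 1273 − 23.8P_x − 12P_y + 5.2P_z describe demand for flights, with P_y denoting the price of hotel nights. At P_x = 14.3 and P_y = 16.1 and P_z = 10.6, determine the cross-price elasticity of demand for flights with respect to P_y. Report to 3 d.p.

-0.243

At P_x = 14.3 and P_y = 16.1 and P_z = 10.6: Q_x = 794.58.
∂Q_x/∂P_y = -12.
ε = (∂Q_x/∂P_y)(P_y/Q_x) = -12 × (16.1/794.58) ≈ -0.243.
Since ε < 0, flights and hotel nights are complements.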